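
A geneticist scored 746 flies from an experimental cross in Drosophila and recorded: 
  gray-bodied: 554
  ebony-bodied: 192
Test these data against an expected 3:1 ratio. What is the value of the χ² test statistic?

Under the 3:1 hypothesis (Σ ratio = 4, N = 746):
  gray-bodied: 746 × 3/4 = 559.5
  ebony-bodied: 746 × 1/4 = 186.5
χ² = Σ (O − E)² / E
  gray-bodied: (554 − 559.5)² / 559.5 = 0.0541
  ebony-bodied: (192 − 186.5)² / 186.5 = 0.1622
χ² = 0.0541 + 0.1622 = 0.2163 ≈ 0.216

0.216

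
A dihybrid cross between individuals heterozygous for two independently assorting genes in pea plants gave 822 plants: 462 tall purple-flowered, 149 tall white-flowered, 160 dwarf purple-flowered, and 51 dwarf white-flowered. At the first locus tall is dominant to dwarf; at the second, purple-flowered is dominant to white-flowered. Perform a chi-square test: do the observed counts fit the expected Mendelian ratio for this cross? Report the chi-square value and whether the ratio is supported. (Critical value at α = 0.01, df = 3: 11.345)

0.397; consistent

A dihybrid F₂ with independent assortment and complete dominance at both loci gives a 9:3:3:1 phenotypic ratio.
The 9:3:3:1 ratio has 16 parts, so with N = 822 the expected counts are:
  tall purple-flowered: 822 × 9/16 = 462.375
  tall white-flowered: 822 × 3/16 = 154.125
  dwarf purple-flowered: 822 × 3/16 = 154.125
  dwarf white-flowered: 822 × 1/16 = 51.375
χ² = Σ (O − E)² / E
  tall purple-flowered: (462 − 462.375)² / 462.375 = 0.0003
  tall white-flowered: (149 − 154.125)² / 154.125 = 0.1704
  dwarf purple-flowered: (160 − 154.125)² / 154.125 = 0.2239
  dwarf white-flowered: (51 − 51.375)² / 51.375 = 0.0027
χ² = 0.0003 + 0.1704 + 0.2239 + 0.0027 = 0.3973 ≈ 0.397
Degrees of freedom = 4 − 1 = 3; critical value at α = 0.01 is 11.345.
Since 0.397 < 11.345, we fail to reject the null hypothesis — the data are consistent with the 9:3:3:1 ratio.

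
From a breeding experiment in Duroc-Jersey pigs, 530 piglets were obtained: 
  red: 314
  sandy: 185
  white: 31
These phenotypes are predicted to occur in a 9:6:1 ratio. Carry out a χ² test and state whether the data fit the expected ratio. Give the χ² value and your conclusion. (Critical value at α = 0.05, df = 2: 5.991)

Total ratio parts = 16. Expected numbers out of 530:
  red: 530 × 9/16 = 298.125
  sandy: 530 × 6/16 = 198.75
  white: 530 × 1/16 = 33.125
χ² = Σ (O − E)² / E
  red: (314 − 298.125)² / 298.125 = 0.8453
  sandy: (185 − 198.75)² / 198.75 = 0.9513
  white: (31 − 33.125)² / 33.125 = 0.1363
χ² = 0.8453 + 0.9513 + 0.1363 = 1.9329 ≈ 1.933
Degrees of freedom = 3 − 1 = 2; critical value at α = 0.05 is 5.991.
Since 1.933 < 5.991, we fail to reject the null hypothesis — the data are consistent with the 9:6:1 ratio.

1.933; consistent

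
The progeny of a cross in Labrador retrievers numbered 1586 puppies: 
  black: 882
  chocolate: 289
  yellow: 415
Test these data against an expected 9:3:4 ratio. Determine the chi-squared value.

1.214

Expected counts for N = 1586 under a 9:3:4 ratio (total parts = 16):
  black: 1586 × 9/16 = 892.125
  chocolate: 1586 × 3/16 = 297.375
  yellow: 1586 × 4/16 = 396.5
χ² = Σ (O − E)² / E
  black: (882 − 892.125)² / 892.125 = 0.1149
  chocolate: (289 − 297.375)² / 297.375 = 0.2359
  yellow: (415 − 396.5)² / 396.5 = 0.8632
χ² = 0.1149 + 0.2359 + 0.8632 = 1.214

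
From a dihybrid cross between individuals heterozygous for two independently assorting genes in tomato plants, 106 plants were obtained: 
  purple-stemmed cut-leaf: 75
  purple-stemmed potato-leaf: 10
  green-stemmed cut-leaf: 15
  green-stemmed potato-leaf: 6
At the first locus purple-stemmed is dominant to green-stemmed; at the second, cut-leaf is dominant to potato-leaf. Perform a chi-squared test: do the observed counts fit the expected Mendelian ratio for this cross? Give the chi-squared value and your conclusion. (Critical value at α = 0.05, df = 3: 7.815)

A dihybrid F₂ with independent assortment and complete dominance at both loci gives a 9:3:3:1 phenotypic ratio.
Total ratio parts = 16. Expected numbers out of 106:
  purple-stemmed cut-leaf: 106 × 9/16 = 59.625
  purple-stemmed potato-leaf: 106 × 3/16 = 19.875
  green-stemmed cut-leaf: 106 × 3/16 = 19.875
  green-stemmed potato-leaf: 106 × 1/16 = 6.625
χ² = Σ (O − E)² / E
  purple-stemmed cut-leaf: (75 − 59.625)² / 59.625 = 3.9646
  purple-stemmed potato-leaf: (10 − 19.875)² / 19.875 = 4.9064
  green-stemmed cut-leaf: (15 − 19.875)² / 19.875 = 1.1958
  green-stemmed potato-leaf: (6 − 6.625)² / 6.625 = 0.0590
χ² = 3.9646 + 4.9064 + 1.1958 + 0.0590 = 10.1258 ≈ 10.126
Degrees of freedom = 4 − 1 = 3; critical value at α = 0.05 is 7.815.
Since 10.126 > 7.815, we reject the null hypothesis — the data do not fit the 9:3:3:1 ratio.

10.126; not consistent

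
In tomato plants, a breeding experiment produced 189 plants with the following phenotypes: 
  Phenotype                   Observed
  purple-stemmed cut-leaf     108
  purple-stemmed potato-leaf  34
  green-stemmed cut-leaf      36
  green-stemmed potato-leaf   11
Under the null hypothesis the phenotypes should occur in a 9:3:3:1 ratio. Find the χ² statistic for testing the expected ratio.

Total ratio parts = 16. Expected numbers out of 189:
  purple-stemmed cut-leaf: 189 × 9/16 = 106.3125
  purple-stemmed potato-leaf: 189 × 3/16 = 35.4375
  green-stemmed cut-leaf: 189 × 3/16 = 35.4375
  green-stemmed potato-leaf: 189 × 1/16 = 11.8125
χ² = Σ (O − E)² / E
  purple-stemmed cut-leaf: (108 − 106.3125)² / 106.3125 = 0.0268
  purple-stemmed potato-leaf: (34 − 35.4375)² / 35.4375 = 0.0583
  green-stemmed cut-leaf: (36 − 35.4375)² / 35.4375 = 0.0089
  green-stemmed potato-leaf: (11 − 11.8125)² / 11.8125 = 0.0559
χ² = 0.0268 + 0.0583 + 0.0089 + 0.0559 = 0.1499 ≈ 0.150

0.150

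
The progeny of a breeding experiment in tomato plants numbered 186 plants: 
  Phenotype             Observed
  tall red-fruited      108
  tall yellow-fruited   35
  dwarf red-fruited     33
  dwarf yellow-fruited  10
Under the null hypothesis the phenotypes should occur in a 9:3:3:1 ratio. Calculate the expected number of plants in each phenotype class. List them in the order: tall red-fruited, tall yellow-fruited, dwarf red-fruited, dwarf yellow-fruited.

Total ratio parts = 16. Expected numbers out of 186:
  tall red-fruited: 186 × 9/16 = 104.625
  tall yellow-fruited: 186 × 3/16 = 34.875
  dwarf red-fruited: 186 × 3/16 = 34.875
  dwarf yellow-fruited: 186 × 1/16 = 11.625

104.625, 34.875, 34.875, 11.625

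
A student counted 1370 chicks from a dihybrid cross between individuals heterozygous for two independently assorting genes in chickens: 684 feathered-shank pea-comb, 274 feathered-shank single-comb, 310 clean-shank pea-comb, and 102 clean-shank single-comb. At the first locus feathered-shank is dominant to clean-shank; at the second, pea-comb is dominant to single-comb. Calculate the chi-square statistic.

24.998

A dihybrid F₂ with independent assortment and complete dominance at both loci gives a 9:3:3:1 phenotypic ratio.
The 9:3:3:1 ratio has 16 parts, so with N = 1370 the expected counts are:
  feathered-shank pea-comb: 1370 × 9/16 = 770.625
  feathered-shank single-comb: 1370 × 3/16 = 256.875
  clean-shank pea-comb: 1370 × 3/16 = 256.875
  clean-shank single-comb: 1370 × 1/16 = 85.625
χ² = Σ (O − E)² / E
  feathered-shank pea-comb: (684 − 770.625)² / 770.625 = 9.7374
  feathered-shank single-comb: (274 − 256.875)² / 256.875 = 1.1417
  clean-shank pea-comb: (310 − 256.875)² / 256.875 = 10.9869
  clean-shank single-comb: (102 − 85.625)² / 85.625 = 3.1316
χ² = 9.7374 + 1.1417 + 10.9869 + 3.1316 = 24.9976 ≈ 24.998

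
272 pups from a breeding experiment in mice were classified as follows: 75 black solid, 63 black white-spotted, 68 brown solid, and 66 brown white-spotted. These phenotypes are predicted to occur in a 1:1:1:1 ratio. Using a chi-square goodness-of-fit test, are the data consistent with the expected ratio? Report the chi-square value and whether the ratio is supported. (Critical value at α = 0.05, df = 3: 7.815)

1.147; consistent

Expected counts for N = 272 under a 1:1:1:1 ratio (total parts = 4):
  black solid: 272 × 1/4 = 68
  black white-spotted: 272 × 1/4 = 68
  brown solid: 272 × 1/4 = 68
  brown white-spotted: 272 × 1/4 = 68
χ² = Σ (O − E)² / E
  black solid: (75 − 68)² / 68 = 0.7206
  black white-spotted: (63 − 68)² / 68 = 0.3676
  brown solid: (68 − 68)² / 68 = 0.0000
  brown white-spotted: (66 − 68)² / 68 = 0.0588
χ² = 0.7206 + 0.3676 + 0.0000 + 0.0588 = 1.147
Degrees of freedom = 4 − 1 = 3; critical value at α = 0.05 is 7.815.
Since 1.147 < 7.815, we fail to reject the null hypothesis — the data are consistent with the 1:1:1:1 ratio.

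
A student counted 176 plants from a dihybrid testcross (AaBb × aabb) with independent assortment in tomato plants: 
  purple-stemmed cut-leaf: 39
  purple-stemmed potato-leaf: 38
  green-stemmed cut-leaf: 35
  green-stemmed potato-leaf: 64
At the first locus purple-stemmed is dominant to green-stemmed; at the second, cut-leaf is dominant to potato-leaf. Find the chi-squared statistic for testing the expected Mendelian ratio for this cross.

A dihybrid testcross with independent assortment gives a 1:1:1:1 ratio.
The 1:1:1:1 ratio has 4 parts, so with N = 176 the expected counts are:
  purple-stemmed cut-leaf: 176 × 1/4 = 44
  purple-stemmed potato-leaf: 176 × 1/4 = 44
  green-stemmed cut-leaf: 176 × 1/4 = 44
  green-stemmed potato-leaf: 176 × 1/4 = 44
χ² = Σ (O − E)² / E
  purple-stemmed cut-leaf: (39 − 44)² / 44 = 0.5682
  purple-stemmed potato-leaf: (38 − 44)² / 44 = 0.8182
  green-stemmed cut-leaf: (35 − 44)² / 44 = 1.8409
  green-stemmed potato-leaf: (64 − 44)² / 44 = 9.0909
χ² = 0.5682 + 0.8182 + 1.8409 + 9.0909 = 12.3182 ≈ 12.318

12.318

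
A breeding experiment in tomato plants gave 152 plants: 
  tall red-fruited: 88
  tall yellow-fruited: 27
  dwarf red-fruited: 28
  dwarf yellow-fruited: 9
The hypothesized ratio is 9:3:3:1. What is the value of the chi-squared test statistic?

0.187

The 9:3:3:1 ratio has 16 parts, so with N = 152 the expected counts are:
  tall red-fruited: 152 × 9/16 = 85.5
  tall yellow-fruited: 152 × 3/16 = 28.5
  dwarf red-fruited: 152 × 3/16 = 28.5
  dwarf yellow-fruited: 152 × 1/16 = 9.5
χ² = Σ (O − E)² / E
  tall red-fruited: (88 − 85.5)² / 85.5 = 0.0731
  tall yellow-fruited: (27 − 28.5)² / 28.5 = 0.0789
  dwarf red-fruited: (28 − 28.5)² / 28.5 = 0.0088
  dwarf yellow-fruited: (9 − 9.5)² / 9.5 = 0.0263
χ² = 0.0731 + 0.0789 + 0.0088 + 0.0263 = 0.1871 ≈ 0.187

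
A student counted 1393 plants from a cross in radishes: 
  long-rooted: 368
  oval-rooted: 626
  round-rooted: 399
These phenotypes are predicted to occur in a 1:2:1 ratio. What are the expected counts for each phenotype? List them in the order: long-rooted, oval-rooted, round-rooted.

Expected counts for N = 1393 under a 1:2:1 ratio (total parts = 4):
  long-rooted: 1393 × 1/4 = 348.25
  oval-rooted: 1393 × 2/4 = 696.5
  round-rooted: 1393 × 1/4 = 348.25

348.25, 696.5, 348.25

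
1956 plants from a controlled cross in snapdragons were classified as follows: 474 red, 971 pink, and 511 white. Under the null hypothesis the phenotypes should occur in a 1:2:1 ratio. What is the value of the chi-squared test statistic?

The 1:2:1 ratio has 4 parts, so with N = 1956 the expected counts are:
  red: 1956 × 1/4 = 489
  pink: 1956 × 2/4 = 978
  white: 1956 × 1/4 = 489
χ² = Σ (O − E)² / E
  red: (474 − 489)² / 489 = 0.4601
  pink: (971 − 978)² / 978 = 0.0501
  white: (511 − 489)² / 489 = 0.9898
χ² = 0.4601 + 0.0501 + 0.9898 = 1.500

1.500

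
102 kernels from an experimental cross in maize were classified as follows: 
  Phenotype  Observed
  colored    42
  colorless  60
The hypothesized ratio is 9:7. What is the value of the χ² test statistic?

9.417

The 9:7 ratio has 16 parts, so with N = 102 the expected counts are:
  colored: 102 × 9/16 = 57.375
  colorless: 102 × 7/16 = 44.625
χ² = Σ (O − E)² / E
  colored: (42 − 57.375)² / 57.375 = 4.1201
  colorless: (60 − 44.625)² / 44.625 = 5.2973
χ² = 4.1201 + 5.2973 = 9.4174 ≈ 9.417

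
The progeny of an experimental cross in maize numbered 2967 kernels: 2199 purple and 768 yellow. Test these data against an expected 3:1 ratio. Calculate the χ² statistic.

1.239

Total ratio parts = 4. Expected numbers out of 2967:
  purple: 2967 × 3/4 = 2225.25
  yellow: 2967 × 1/4 = 741.75
χ² = Σ (O − E)² / E
  purple: (2199 − 2225.25)² / 2225.25 = 0.3097
  yellow: (768 − 741.75)² / 741.75 = 0.9290
χ² = 0.3097 + 0.9290 = 1.2387 ≈ 1.239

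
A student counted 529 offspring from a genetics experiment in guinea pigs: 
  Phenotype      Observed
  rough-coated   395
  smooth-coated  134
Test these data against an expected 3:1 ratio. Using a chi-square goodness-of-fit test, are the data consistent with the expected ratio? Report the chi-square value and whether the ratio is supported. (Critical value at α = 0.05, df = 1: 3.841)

0.031; consistent

Expected counts for N = 529 under a 3:1 ratio (total parts = 4):
  rough-coated: 529 × 3/4 = 396.75
  smooth-coated: 529 × 1/4 = 132.25
χ² = Σ (O − E)² / E
  rough-coated: (395 − 396.75)² / 396.75 = 0.0077
  smooth-coated: (134 − 132.25)² / 132.25 = 0.0232
χ² = 0.0077 + 0.0232 = 0.0309 ≈ 0.031
Degrees of freedom = 2 − 1 = 1; critical value at α = 0.05 is 3.841.
Since 0.031 < 3.841, we fail to reject the null hypothesis — the data are consistent with the 3:1 ratio.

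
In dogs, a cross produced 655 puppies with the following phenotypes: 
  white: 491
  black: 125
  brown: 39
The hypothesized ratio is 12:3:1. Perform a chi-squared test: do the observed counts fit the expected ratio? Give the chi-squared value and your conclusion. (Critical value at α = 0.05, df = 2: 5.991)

Expected counts for N = 655 under a 12:3:1 ratio (total parts = 16):
  white: 655 × 12/16 = 491.25
  black: 655 × 3/16 = 122.8125
  brown: 655 × 1/16 = 40.9375
χ² = Σ (O − E)² / E
  white: (491 − 491.25)² / 491.25 = 0.0001
  black: (125 − 122.8125)² / 122.8125 = 0.0390
  brown: (39 − 40.9375)² / 40.9375 = 0.0917
χ² = 0.0001 + 0.0390 + 0.0917 = 0.1308 ≈ 0.131
Degrees of freedom = 3 − 1 = 2; critical value at α = 0.05 is 5.991.
Since 0.131 < 5.991, we fail to reject the null hypothesis — the data are consistent with the 12:3:1 ratio.

0.131; consistent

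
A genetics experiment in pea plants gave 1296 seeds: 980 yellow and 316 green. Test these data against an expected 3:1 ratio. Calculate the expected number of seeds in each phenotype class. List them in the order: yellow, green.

Expected counts for N = 1296 under a 3:1 ratio (total parts = 4):
  yellow: 1296 × 3/4 = 972
  green: 1296 × 1/4 = 324

972, 324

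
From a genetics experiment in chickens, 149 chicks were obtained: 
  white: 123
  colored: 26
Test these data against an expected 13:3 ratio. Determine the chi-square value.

Expected counts for N = 149 under a 13:3 ratio (total parts = 16):
  white: 149 × 13/16 = 121.0625
  colored: 149 × 3/16 = 27.9375
χ² = Σ (O − E)² / E
  white: (123 − 121.0625)² / 121.0625 = 0.0310
  colored: (26 − 27.9375)² / 27.9375 = 0.1344
χ² = 0.0310 + 0.1344 = 0.1654 ≈ 0.165

0.165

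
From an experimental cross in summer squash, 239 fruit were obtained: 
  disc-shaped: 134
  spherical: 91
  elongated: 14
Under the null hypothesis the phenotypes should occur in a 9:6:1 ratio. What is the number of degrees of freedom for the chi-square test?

A goodness-of-fit test with 3 phenotype classes has df = 3 − 1 = 2.

2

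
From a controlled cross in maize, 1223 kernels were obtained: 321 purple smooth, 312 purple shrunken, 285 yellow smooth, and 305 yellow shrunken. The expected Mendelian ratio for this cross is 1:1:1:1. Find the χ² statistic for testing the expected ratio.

2.298

Total ratio parts = 4. Expected numbers out of 1223:
  purple smooth: 1223 × 1/4 = 305.75
  purple shrunken: 1223 × 1/4 = 305.75
  yellow smooth: 1223 × 1/4 = 305.75
  yellow shrunken: 1223 × 1/4 = 305.75
χ² = Σ (O − E)² / E
  purple smooth: (321 − 305.75)² / 305.75 = 0.7606
  purple shrunken: (312 − 305.75)² / 305.75 = 0.1278
  yellow smooth: (285 − 305.75)² / 305.75 = 1.4082
  yellow shrunken: (305 − 305.75)² / 305.75 = 0.0018
χ² = 0.7606 + 0.1278 + 1.4082 + 0.0018 = 2.2984 ≈ 2.298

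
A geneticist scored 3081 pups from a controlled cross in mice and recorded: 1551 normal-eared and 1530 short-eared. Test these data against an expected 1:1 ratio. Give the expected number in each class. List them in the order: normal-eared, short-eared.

Total ratio parts = 2. Expected numbers out of 3081:
  normal-eared: 3081 × 1/2 = 1540.5
  short-eared: 3081 × 1/2 = 1540.5

1540.5, 1540.5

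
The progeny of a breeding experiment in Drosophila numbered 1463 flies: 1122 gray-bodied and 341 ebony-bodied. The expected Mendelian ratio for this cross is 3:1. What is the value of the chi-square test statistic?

2.233

Total ratio parts = 4. Expected numbers out of 1463:
  gray-bodied: 1463 × 3/4 = 1097.25
  ebony-bodied: 1463 × 1/4 = 365.75
χ² = Σ (O − E)² / E
  gray-bodied: (1122 − 1097.25)² / 1097.25 = 0.5583
  ebony-bodied: (341 − 365.75)² / 365.75 = 1.6748
χ² = 0.5583 + 1.6748 = 2.2331 ≈ 2.233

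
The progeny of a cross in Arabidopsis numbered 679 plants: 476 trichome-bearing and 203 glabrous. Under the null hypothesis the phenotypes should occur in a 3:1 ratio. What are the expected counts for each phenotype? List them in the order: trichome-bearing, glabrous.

Expected counts for N = 679 under a 3:1 ratio (total parts = 4):
  trichome-bearing: 679 × 3/4 = 509.25
  glabrous: 679 × 1/4 = 169.75

509.25, 169.75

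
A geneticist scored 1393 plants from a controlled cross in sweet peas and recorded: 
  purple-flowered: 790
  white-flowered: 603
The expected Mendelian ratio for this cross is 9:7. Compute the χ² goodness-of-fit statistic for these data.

0.121

Total ratio parts = 16. Expected numbers out of 1393:
  purple-flowered: 1393 × 9/16 = 783.5625
  white-flowered: 1393 × 7/16 = 609.4375
χ² = Σ (O − E)² / E
  purple-flowered: (790 − 783.5625)² / 783.5625 = 0.0529
  white-flowered: (603 − 609.4375)² / 609.4375 = 0.0680
χ² = 0.0529 + 0.0680 = 0.1209 ≈ 0.121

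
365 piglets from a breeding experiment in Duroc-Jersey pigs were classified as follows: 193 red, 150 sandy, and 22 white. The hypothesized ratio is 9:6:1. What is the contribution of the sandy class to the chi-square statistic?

Total ratio parts = 16. Expected numbers out of 365:
  red: 365 × 9/16 = 205.3125
  sandy: 365 × 6/16 = 136.875
  white: 365 × 1/16 = 22.8125
Contribution of sandy: (150 − 136.875)² / 136.875 = 1.2586

1.259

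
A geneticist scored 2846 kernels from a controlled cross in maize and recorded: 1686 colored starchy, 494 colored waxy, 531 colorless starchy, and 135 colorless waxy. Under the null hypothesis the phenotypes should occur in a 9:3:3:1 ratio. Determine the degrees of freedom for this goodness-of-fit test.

3

A goodness-of-fit test with 4 phenotype classes has df = 4 − 1 = 3.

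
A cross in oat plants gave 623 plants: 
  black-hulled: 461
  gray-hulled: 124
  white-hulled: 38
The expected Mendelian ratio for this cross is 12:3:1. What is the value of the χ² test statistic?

0.548

Expected counts for N = 623 under a 12:3:1 ratio (total parts = 16):
  black-hulled: 623 × 12/16 = 467.25
  gray-hulled: 623 × 3/16 = 116.8125
  white-hulled: 623 × 1/16 = 38.9375
χ² = Σ (O − E)² / E
  black-hulled: (461 − 467.25)² / 467.25 = 0.0836
  gray-hulled: (124 − 116.8125)² / 116.8125 = 0.4422
  white-hulled: (38 − 38.9375)² / 38.9375 = 0.0226
χ² = 0.0836 + 0.4422 + 0.0226 = 0.5484 ≈ 0.548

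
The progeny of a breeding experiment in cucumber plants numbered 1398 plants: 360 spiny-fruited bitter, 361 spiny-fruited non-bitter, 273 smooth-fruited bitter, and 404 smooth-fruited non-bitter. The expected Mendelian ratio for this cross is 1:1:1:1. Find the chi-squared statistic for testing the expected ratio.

The 1:1:1:1 ratio has 4 parts, so with N = 1398 the expected counts are:
  spiny-fruited bitter: 1398 × 1/4 = 349.5
  spiny-fruited non-bitter: 1398 × 1/4 = 349.5
  smooth-fruited bitter: 1398 × 1/4 = 349.5
  smooth-fruited non-bitter: 1398 × 1/4 = 349.5
χ² = Σ (O − E)² / E
  spiny-fruited bitter: (360 − 349.5)² / 349.5 = 0.3155
  spiny-fruited non-bitter: (361 − 349.5)² / 349.5 = 0.3784
  smooth-fruited bitter: (273 − 349.5)² / 349.5 = 16.7446
  smooth-fruited non-bitter: (404 − 349.5)² / 349.5 = 8.4986
χ² = 0.3155 + 0.3784 + 16.7446 + 8.4986 = 25.9371 ≈ 25.937

25.937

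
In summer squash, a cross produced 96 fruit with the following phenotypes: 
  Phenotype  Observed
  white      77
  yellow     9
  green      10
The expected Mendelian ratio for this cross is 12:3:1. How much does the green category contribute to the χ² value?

Total ratio parts = 16. Expected numbers out of 96:
  white: 96 × 12/16 = 72
  yellow: 96 × 3/16 = 18
  green: 96 × 1/16 = 6
Contribution of green: (10 − 6)² / 6 = 2.6667

2.667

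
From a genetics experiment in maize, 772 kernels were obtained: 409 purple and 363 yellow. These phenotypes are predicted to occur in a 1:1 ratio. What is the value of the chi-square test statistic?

2.741

Total ratio parts = 2. Expected numbers out of 772:
  purple: 772 × 1/2 = 386
  yellow: 772 × 1/2 = 386
χ² = Σ (O − E)² / E
  purple: (409 − 386)² / 386 = 1.3705
  yellow: (363 − 386)² / 386 = 1.3705
χ² = 1.3705 + 1.3705 = 2.741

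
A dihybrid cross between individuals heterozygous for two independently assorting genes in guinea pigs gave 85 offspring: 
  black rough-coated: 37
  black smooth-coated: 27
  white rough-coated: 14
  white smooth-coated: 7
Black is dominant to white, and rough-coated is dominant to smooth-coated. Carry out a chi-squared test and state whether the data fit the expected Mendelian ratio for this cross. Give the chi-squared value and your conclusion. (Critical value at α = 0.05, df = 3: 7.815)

A dihybrid F₂ with independent assortment and complete dominance at both loci gives a 9:3:3:1 phenotypic ratio.
Total ratio parts = 16. Expected numbers out of 85:
  black rough-coated: 85 × 9/16 = 47.8125
  black smooth-coated: 85 × 3/16 = 15.9375
  white rough-coated: 85 × 3/16 = 15.9375
  white smooth-coated: 85 × 1/16 = 5.3125
χ² = Σ (O − E)² / E
  black rough-coated: (37 − 47.8125)² / 47.8125 = 2.4452
  black smooth-coated: (27 − 15.9375)² / 15.9375 = 7.6787
  white rough-coated: (14 − 15.9375)² / 15.9375 = 0.2355
  white smooth-coated: (7 − 5.3125)² / 5.3125 = 0.5360
χ² = 2.4452 + 7.6787 + 0.2355 + 0.5360 = 10.8954 ≈ 10.895
Degrees of freedom = 4 − 1 = 3; critical value at α = 0.05 is 7.815.
Since 10.895 > 7.815, we reject the null hypothesis — the data do not fit the 9:3:3:1 ratio.

10.895; not consistent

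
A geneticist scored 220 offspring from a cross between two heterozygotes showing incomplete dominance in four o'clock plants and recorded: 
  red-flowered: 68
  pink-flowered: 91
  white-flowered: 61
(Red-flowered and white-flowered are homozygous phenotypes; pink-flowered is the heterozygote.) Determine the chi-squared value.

7.009

With incomplete dominance, a heterozygote × heterozygote cross gives a 1:2:1 phenotypic ratio.
The 1:2:1 ratio has 4 parts, so with N = 220 the expected counts are:
  red-flowered: 220 × 1/4 = 55
  pink-flowered: 220 × 2/4 = 110
  white-flowered: 220 × 1/4 = 55
χ² = Σ (O − E)² / E
  red-flowered: (68 − 55)² / 55 = 3.0727
  pink-flowered: (91 − 110)² / 110 = 3.2818
  white-flowered: (61 − 55)² / 55 = 0.6545
χ² = 3.0727 + 3.2818 + 0.6545 = 7.009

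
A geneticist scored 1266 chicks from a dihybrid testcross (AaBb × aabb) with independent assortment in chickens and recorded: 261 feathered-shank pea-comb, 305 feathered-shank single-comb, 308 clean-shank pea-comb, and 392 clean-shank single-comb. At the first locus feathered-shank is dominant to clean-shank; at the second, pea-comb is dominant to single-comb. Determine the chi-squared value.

A dihybrid testcross with independent assortment gives a 1:1:1:1 ratio.
Under the 1:1:1:1 hypothesis (Σ ratio = 4, N = 1266):
  feathered-shank pea-comb: 1266 × 1/4 = 316.5
  feathered-shank single-comb: 1266 × 1/4 = 316.5
  clean-shank pea-comb: 1266 × 1/4 = 316.5
  clean-shank single-comb: 1266 × 1/4 = 316.5
χ² = Σ (O − E)² / E
  feathered-shank pea-comb: (261 − 316.5)² / 316.5 = 9.7322
  feathered-shank single-comb: (305 − 316.5)² / 316.5 = 0.4179
  clean-shank pea-comb: (308 − 316.5)² / 316.5 = 0.2283
  clean-shank single-comb: (392 − 316.5)² / 316.5 = 18.0103
χ² = 9.7322 + 0.4179 + 0.2283 + 18.0103 = 28.3887 ≈ 28.389

28.389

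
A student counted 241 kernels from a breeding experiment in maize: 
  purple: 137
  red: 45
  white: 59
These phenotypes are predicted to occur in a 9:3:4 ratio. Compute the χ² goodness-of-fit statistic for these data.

Under the 9:3:4 hypothesis (Σ ratio = 16, N = 241):
  purple: 241 × 9/16 = 135.5625
  red: 241 × 3/16 = 45.1875
  white: 241 × 4/16 = 60.25
χ² = Σ (O − E)² / E
  purple: (137 − 135.5625)² / 135.5625 = 0.0152
  red: (45 − 45.1875)² / 45.1875 = 0.0008
  white: (59 − 60.25)² / 60.25 = 0.0259
χ² = 0.0152 + 0.0008 + 0.0259 = 0.0419 ≈ 0.042

0.042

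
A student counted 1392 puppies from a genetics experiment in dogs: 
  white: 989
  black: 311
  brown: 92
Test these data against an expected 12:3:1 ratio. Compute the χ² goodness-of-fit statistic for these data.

12.763

Total ratio parts = 16. Expected numbers out of 1392:
  white: 1392 × 12/16 = 1044
  black: 1392 × 3/16 = 261
  brown: 1392 × 1/16 = 87
χ² = Σ (O − E)² / E
  white: (989 − 1044)² / 1044 = 2.8975
  black: (311 − 261)² / 261 = 9.5785
  brown: (92 − 87)² / 87 = 0.2874
χ² = 2.8975 + 9.5785 + 0.2874 = 12.7634 ≈ 12.763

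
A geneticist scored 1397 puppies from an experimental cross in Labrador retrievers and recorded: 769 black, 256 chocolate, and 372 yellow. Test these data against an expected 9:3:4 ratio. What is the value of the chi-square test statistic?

1.976

The 9:3:4 ratio has 16 parts, so with N = 1397 the expected counts are:
  black: 1397 × 9/16 = 785.8125
  chocolate: 1397 × 3/16 = 261.9375
  yellow: 1397 × 4/16 = 349.25
χ² = Σ (O − E)² / E
  black: (769 − 785.8125)² / 785.8125 = 0.3597
  chocolate: (256 − 261.9375)² / 261.9375 = 0.1346
  yellow: (372 − 349.25)² / 349.25 = 1.4819
χ² = 0.3597 + 0.1346 + 1.4819 = 1.9762 ≈ 1.976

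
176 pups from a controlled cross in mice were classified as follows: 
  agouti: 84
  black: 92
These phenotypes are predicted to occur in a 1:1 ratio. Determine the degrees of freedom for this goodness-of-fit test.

1

A goodness-of-fit test with 2 phenotype classes has df = 2 − 1 = 1.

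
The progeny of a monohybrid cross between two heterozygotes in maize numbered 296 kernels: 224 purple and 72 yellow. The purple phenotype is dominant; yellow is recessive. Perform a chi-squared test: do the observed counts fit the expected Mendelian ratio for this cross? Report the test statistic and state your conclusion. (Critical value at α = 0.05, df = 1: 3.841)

0.072; consistent

For a monohybrid cross between heterozygotes with complete dominance, the expected phenotypic ratio is 3:1.
The 3:1 ratio has 4 parts, so with N = 296 the expected counts are:
  purple: 296 × 3/4 = 222
  yellow: 296 × 1/4 = 74
χ² = Σ (O − E)² / E
  purple: (224 − 222)² / 222 = 0.0180
  yellow: (72 − 74)² / 74 = 0.0541
χ² = 0.0180 + 0.0541 = 0.0721 ≈ 0.072
Degrees of freedom = 2 − 1 = 1; critical value at α = 0.05 is 3.841.
Since 0.072 < 3.841, we fail to reject the null hypothesis — the data are consistent with the 3:1 ratio.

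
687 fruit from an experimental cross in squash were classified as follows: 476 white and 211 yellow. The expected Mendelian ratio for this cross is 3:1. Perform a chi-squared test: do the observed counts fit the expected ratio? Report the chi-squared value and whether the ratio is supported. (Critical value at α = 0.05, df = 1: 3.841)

The 3:1 ratio has 4 parts, so with N = 687 the expected counts are:
  white: 687 × 3/4 = 515.25
  yellow: 687 × 1/4 = 171.75
χ² = Σ (O − E)² / E
  white: (476 − 515.25)² / 515.25 = 2.9899
  yellow: (211 − 171.75)² / 171.75 = 8.9698
χ² = 2.9899 + 8.9698 = 11.9597 ≈ 11.960
Degrees of freedom = 2 − 1 = 1; critical value at α = 0.05 is 3.841.
Since 11.960 > 3.841, we reject the null hypothesis — the data do not fit the 3:1 ratio.

11.960; not consistent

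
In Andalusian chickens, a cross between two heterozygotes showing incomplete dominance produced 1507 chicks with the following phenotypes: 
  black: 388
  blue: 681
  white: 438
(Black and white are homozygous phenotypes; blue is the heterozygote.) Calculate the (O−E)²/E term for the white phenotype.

9.958

With incomplete dominance, a heterozygote × heterozygote cross gives a 1:2:1 phenotypic ratio.
Under the 1:2:1 hypothesis (Σ ratio = 4, N = 1507):
  black: 1507 × 1/4 = 376.75
  blue: 1507 × 2/4 = 753.5
  white: 1507 × 1/4 = 376.75
Contribution of white: (438 − 376.75)² / 376.75 = 9.9577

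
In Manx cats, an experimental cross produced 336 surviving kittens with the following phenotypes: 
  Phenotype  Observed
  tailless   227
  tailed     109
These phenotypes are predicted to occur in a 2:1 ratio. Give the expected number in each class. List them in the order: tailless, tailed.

Total ratio parts = 3. Expected numbers out of 336:
  tailless: 336 × 2/3 = 224
  tailed: 336 × 1/3 = 112

224, 112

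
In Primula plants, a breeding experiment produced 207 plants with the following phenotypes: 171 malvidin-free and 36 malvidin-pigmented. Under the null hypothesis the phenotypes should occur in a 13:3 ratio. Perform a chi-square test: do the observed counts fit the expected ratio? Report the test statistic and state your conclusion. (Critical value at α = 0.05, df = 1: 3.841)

0.251; consistent

Expected counts for N = 207 under a 13:3 ratio (total parts = 16):
  malvidin-free: 207 × 13/16 = 168.1875
  malvidin-pigmented: 207 × 3/16 = 38.8125
χ² = Σ (O − E)² / E
  malvidin-free: (171 − 168.1875)² / 168.1875 = 0.0470
  malvidin-pigmented: (36 − 38.8125)² / 38.8125 = 0.2038
χ² = 0.0470 + 0.2038 = 0.2508 ≈ 0.251
Degrees of freedom = 2 − 1 = 1; critical value at α = 0.05 is 3.841.
Since 0.251 < 3.841, we fail to reject the null hypothesis — the data are consistent with the 13:3 ratio.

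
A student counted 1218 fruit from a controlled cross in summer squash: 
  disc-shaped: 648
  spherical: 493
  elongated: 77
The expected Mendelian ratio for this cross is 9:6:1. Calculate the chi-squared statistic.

Expected counts for N = 1218 under a 9:6:1 ratio (total parts = 16):
  disc-shaped: 1218 × 9/16 = 685.125
  spherical: 1218 × 6/16 = 456.75
  elongated: 1218 × 1/16 = 76.125
χ² = Σ (O − E)² / E
  disc-shaped: (648 − 685.125)² / 685.125 = 2.0117
  spherical: (493 − 456.75)² / 456.75 = 2.8770
  elongated: (77 − 76.125)² / 76.125 = 0.0101
χ² = 2.0117 + 2.8770 + 0.0101 = 4.8988 ≈ 4.899

4.899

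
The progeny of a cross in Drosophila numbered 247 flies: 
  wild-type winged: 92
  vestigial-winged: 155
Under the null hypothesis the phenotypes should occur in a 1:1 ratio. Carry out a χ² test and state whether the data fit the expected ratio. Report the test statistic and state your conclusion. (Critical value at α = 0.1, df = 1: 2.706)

The 1:1 ratio has 2 parts, so with N = 247 the expected counts are:
  wild-type winged: 247 × 1/2 = 123.5
  vestigial-winged: 247 × 1/2 = 123.5
χ² = Σ (O − E)² / E
  wild-type winged: (92 − 123.5)² / 123.5 = 8.0344
  vestigial-winged: (155 − 123.5)² / 123.5 = 8.0344
χ² = 8.0344 + 8.0344 = 16.0688 ≈ 16.069
Degrees of freedom = 2 − 1 = 1; critical value at α = 0.1 is 2.706.
Since 16.069 > 2.706, we reject the null hypothesis — the data do not fit the 1:1 ratio.

16.069; not consistent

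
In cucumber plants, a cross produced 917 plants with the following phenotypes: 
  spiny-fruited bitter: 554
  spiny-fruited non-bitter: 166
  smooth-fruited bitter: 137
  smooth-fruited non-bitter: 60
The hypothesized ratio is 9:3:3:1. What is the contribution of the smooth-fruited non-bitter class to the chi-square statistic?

The 9:3:3:1 ratio has 16 parts, so with N = 917 the expected counts are:
  spiny-fruited bitter: 917 × 9/16 = 515.8125
  spiny-fruited non-bitter: 917 × 3/16 = 171.9375
  smooth-fruited bitter: 917 × 3/16 = 171.9375
  smooth-fruited non-bitter: 917 × 1/16 = 57.3125
Contribution of smooth-fruited non-bitter: (60 − 57.3125)² / 57.3125 = 0.1260

0.126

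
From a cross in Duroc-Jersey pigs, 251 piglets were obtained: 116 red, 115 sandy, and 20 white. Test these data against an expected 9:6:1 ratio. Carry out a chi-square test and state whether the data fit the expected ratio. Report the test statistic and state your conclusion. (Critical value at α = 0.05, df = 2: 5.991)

10.309; not consistent

Expected counts for N = 251 under a 9:6:1 ratio (total parts = 16):
  red: 251 × 9/16 = 141.1875
  sandy: 251 × 6/16 = 94.125
  white: 251 × 1/16 = 15.6875
χ² = Σ (O − E)² / E
  red: (116 − 141.1875)² / 141.1875 = 4.4934
  sandy: (115 − 94.125)² / 94.125 = 4.6296
  white: (20 − 15.6875)² / 15.6875 = 1.1855
χ² = 4.4934 + 4.6296 + 1.1855 = 10.3085 ≈ 10.309
Degrees of freedom = 3 − 1 = 2; critical value at α = 0.05 is 5.991.
Since 10.309 > 5.991, we reject the null hypothesis — the data do not fit the 9:6:1 ratio.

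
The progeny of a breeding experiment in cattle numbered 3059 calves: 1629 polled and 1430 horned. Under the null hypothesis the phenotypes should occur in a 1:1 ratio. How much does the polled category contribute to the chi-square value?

Under the 1:1 hypothesis (Σ ratio = 2, N = 3059):
  polled: 3059 × 1/2 = 1529.5
  horned: 3059 × 1/2 = 1529.5
Contribution of polled: (1629 − 1529.5)² / 1529.5 = 6.4729

6.473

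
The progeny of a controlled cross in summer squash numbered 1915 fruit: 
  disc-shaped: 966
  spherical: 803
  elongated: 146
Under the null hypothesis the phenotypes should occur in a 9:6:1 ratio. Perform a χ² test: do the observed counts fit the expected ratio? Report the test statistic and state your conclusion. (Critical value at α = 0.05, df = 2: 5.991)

27.293; not consistent

Under the 9:6:1 hypothesis (Σ ratio = 16, N = 1915):
  disc-shaped: 1915 × 9/16 = 1077.1875
  spherical: 1915 × 6/16 = 718.125
  elongated: 1915 × 1/16 = 119.6875
χ² = Σ (O − E)² / E
  disc-shaped: (966 − 1077.1875)² / 1077.1875 = 11.4768
  spherical: (803 − 718.125)² / 718.125 = 10.0314
  elongated: (146 − 119.6875)² / 119.6875 = 5.7846
χ² = 11.4768 + 10.0314 + 5.7846 = 27.2928 ≈ 27.293
Degrees of freedom = 3 − 1 = 2; critical value at α = 0.05 is 5.991.
Since 27.293 > 5.991, we reject the null hypothesis — the data do not fit the 9:6:1 ratio.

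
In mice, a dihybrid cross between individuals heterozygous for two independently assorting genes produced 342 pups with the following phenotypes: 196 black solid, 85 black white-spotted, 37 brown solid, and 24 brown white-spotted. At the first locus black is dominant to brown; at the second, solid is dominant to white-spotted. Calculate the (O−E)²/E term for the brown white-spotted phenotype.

A dihybrid F₂ with independent assortment and complete dominance at both loci gives a 9:3:3:1 phenotypic ratio.
Under the 9:3:3:1 hypothesis (Σ ratio = 16, N = 342):
  black solid: 342 × 9/16 = 192.375
  black white-spotted: 342 × 3/16 = 64.125
  brown solid: 342 × 3/16 = 64.125
  brown white-spotted: 342 × 1/16 = 21.375
Contribution of brown white-spotted: (24 − 21.375)² / 21.375 = 0.3224

0.322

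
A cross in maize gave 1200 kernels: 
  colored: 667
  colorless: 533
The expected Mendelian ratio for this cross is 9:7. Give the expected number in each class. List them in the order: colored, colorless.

The 9:7 ratio has 16 parts, so with N = 1200 the expected counts are:
  colored: 1200 × 9/16 = 675
  colorless: 1200 × 7/16 = 525

675, 525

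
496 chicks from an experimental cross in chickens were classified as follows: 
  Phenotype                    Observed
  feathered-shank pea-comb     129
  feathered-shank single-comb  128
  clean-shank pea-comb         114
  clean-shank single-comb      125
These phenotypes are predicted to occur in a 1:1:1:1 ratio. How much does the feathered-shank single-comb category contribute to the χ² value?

0.129

Total ratio parts = 4. Expected numbers out of 496:
  feathered-shank pea-comb: 496 × 1/4 = 124
  feathered-shank single-comb: 496 × 1/4 = 124
  clean-shank pea-comb: 496 × 1/4 = 124
  clean-shank single-comb: 496 × 1/4 = 124
Contribution of feathered-shank single-comb: (128 − 124)² / 124 = 0.1290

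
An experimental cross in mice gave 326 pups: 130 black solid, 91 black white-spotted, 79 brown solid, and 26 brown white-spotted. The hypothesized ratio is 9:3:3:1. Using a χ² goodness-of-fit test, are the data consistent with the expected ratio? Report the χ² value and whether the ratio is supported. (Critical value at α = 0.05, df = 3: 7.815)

36.918; not consistent

The 9:3:3:1 ratio has 16 parts, so with N = 326 the expected counts are:
  black solid: 326 × 9/16 = 183.375
  black white-spotted: 326 × 3/16 = 61.125
  brown solid: 326 × 3/16 = 61.125
  brown white-spotted: 326 × 1/16 = 20.375
χ² = Σ (O − E)² / E
  black solid: (130 − 183.375)² / 183.375 = 15.5359
  black white-spotted: (91 − 61.125)² / 61.125 = 14.6015
  brown solid: (79 − 61.125)² / 61.125 = 5.2272
  brown white-spotted: (26 − 20.375)² / 20.375 = 1.5529
χ² = 15.5359 + 14.6015 + 5.2272 + 1.5529 = 36.9175 ≈ 36.918
Degrees of freedom = 4 − 1 = 3; critical value at α = 0.05 is 7.815.
Since 36.918 > 7.815, we reject the null hypothesis — the data do not fit the 9:3:3:1 ratio.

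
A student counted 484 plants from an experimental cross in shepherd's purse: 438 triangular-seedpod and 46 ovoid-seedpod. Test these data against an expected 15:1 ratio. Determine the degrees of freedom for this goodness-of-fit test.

1

A goodness-of-fit test with 2 phenotype classes has df = 2 − 1 = 1.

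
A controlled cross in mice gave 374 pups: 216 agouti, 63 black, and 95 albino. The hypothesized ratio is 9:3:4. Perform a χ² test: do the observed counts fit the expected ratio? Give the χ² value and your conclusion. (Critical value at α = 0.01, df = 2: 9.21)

Under the 9:3:4 hypothesis (Σ ratio = 16, N = 374):
  agouti: 374 × 9/16 = 210.375
  black: 374 × 3/16 = 70.125
  albino: 374 × 4/16 = 93.5
χ² = Σ (O − E)² / E
  agouti: (216 − 210.375)² / 210.375 = 0.1504
  black: (63 − 70.125)² / 70.125 = 0.7239
  albino: (95 − 93.5)² / 93.5 = 0.0241
χ² = 0.1504 + 0.7239 + 0.0241 = 0.8984 ≈ 0.898
Degrees of freedom = 3 − 1 = 2; critical value at α = 0.01 is 9.21.
Since 0.898 < 9.21, we fail to reject the null hypothesis — the data are consistent with the 9:3:4 ratio.

0.898; consistent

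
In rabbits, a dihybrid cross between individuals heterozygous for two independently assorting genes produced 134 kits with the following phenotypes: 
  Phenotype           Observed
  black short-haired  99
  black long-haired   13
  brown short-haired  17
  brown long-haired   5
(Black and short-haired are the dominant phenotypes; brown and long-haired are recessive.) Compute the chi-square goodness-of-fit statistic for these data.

A dihybrid F₂ with independent assortment and complete dominance at both loci gives a 9:3:3:1 phenotypic ratio.
Expected counts for N = 134 under a 9:3:3:1 ratio (total parts = 16):
  black short-haired: 134 × 9/16 = 75.375
  black long-haired: 134 × 3/16 = 25.125
  brown short-haired: 134 × 3/16 = 25.125
  brown long-haired: 134 × 1/16 = 8.375
χ² = Σ (O − E)² / E
  black short-haired: (99 − 75.375)² / 75.375 = 7.4049
  black long-haired: (13 − 25.125)² / 25.125 = 5.8514
  brown short-haired: (17 − 25.125)² / 25.125 = 2.6275
  brown long-haired: (5 − 8.375)² / 8.375 = 1.3601
χ² = 7.4049 + 5.8514 + 2.6275 + 1.3601 = 17.2439 ≈ 17.244

17.244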